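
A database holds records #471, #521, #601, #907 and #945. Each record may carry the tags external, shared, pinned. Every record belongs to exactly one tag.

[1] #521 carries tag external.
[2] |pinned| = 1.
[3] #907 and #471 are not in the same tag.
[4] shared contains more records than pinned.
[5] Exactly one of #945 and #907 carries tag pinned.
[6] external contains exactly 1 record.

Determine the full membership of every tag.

From (1): #521 ∈ external.
(6): external already has 1, so the rest are out.
Suppose #471 ∉ shared: no assignment then satisfies all the clues, so #471 ∈ shared.

external = {#521}; shared = {#471, #601, #945}; pinned = {#907}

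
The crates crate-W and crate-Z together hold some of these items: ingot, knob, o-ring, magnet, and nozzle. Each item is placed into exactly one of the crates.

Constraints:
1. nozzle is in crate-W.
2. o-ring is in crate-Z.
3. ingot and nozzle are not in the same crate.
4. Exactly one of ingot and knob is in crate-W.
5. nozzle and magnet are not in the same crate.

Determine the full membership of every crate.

From (1): nozzle ∈ crate-W.
From (2): o-ring ∈ crate-Z.
(3): ingot ∉ crate-W.
(4) (exactly one): knob ∈ crate-W.
(5): magnet ∉ crate-W.
Only one crate left: ingot ∈ crate-Z.
Only one crate left: magnet ∈ crate-Z.

crate-W = {knob, nozzle}; crate-Z = {ingot, magnet, o-ring}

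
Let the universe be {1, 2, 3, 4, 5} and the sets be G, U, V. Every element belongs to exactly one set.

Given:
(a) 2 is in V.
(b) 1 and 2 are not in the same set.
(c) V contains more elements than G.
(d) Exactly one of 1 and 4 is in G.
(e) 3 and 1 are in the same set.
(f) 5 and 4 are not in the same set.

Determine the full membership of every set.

G = {4}; U = {1, 3}; V = {2, 5}

From (a): 2 ∈ V.
(b): 1 ∉ V.
(e): 3 matches 1: 3 ∉ V.
Suppose 1 ∈ G: no assignment then satisfies all the clues, so 1 ∉ G.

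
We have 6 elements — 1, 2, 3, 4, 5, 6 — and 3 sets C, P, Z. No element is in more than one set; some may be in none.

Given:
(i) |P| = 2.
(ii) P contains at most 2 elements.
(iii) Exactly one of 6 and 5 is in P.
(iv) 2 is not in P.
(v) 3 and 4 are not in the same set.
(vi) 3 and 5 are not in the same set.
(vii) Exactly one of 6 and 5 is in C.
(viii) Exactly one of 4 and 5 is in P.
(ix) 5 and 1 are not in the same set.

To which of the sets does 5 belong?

From (iv): 2 ∉ P.
Suppose 5 ∉ C: no assignment then satisfies all the clues, so 5 ∈ C.

5: C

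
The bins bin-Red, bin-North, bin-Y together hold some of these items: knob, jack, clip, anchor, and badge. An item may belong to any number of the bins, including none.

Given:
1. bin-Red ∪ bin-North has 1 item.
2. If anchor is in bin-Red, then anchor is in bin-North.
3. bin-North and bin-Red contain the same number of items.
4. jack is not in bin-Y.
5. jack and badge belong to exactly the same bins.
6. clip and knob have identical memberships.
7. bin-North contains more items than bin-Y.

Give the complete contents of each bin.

From (4): jack ∉ bin-Y.
(5): badge matches jack: badge ∉ bin-Y.
Suppose knob ∈ bin-Red: no assignment then satisfies all the clues, so knob ∉ bin-Red.

bin-Red = {anchor}; bin-North = {anchor}; bin-Y = {}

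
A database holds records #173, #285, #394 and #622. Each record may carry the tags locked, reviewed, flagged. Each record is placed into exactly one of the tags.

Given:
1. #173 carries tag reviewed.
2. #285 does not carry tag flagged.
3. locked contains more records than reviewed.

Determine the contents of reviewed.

reviewed = {#173}

From (1): #173 ∈ reviewed.
From (2): #285 ∉ flagged.
Suppose #285 ∈ reviewed: no assignment then satisfies all the clues, so #285 ∉ reviewed.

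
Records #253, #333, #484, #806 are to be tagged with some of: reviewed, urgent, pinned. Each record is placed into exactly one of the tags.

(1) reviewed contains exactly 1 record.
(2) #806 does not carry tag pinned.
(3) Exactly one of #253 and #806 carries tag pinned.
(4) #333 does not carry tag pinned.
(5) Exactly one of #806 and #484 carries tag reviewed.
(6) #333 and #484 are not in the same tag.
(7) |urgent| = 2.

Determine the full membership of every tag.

reviewed = {#484}; urgent = {#333, #806}; pinned = {#253}

From (2): #806 ∉ pinned.
From (4): #333 ∉ pinned.
(3) (exactly one): #253 ∈ pinned.
Suppose #333 ∈ reviewed: no assignment then satisfies all the clues, so #333 ∉ reviewed.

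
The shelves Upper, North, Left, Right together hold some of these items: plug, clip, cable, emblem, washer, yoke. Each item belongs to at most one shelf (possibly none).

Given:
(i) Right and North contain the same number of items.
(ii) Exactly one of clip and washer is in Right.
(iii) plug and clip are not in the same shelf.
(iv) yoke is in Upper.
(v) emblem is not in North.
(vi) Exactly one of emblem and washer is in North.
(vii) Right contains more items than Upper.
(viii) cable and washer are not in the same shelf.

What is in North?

From (iv): yoke ∈ Upper.
From (v): emblem ∉ North.
(vi) (exactly one): washer ∈ North.
(viii): cable ∉ North.
(ii) (exactly one): clip ∈ Right.
(iii): plug ∉ Right.
Suppose plug ∉ North: no assignment then satisfies all the clues, so plug ∈ North.

North = {plug, washer}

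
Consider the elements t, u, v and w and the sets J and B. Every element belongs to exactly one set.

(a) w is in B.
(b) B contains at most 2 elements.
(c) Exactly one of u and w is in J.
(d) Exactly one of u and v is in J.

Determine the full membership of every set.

J = {t, u}; B = {v, w}

From (a): w ∈ B.
(c) (exactly one): u ∈ J.
(d) (exactly one): v ∉ J.
Only one set left: v ∈ B.
(b): B already has 2, so the rest are out.
Only one set left: t ∈ J.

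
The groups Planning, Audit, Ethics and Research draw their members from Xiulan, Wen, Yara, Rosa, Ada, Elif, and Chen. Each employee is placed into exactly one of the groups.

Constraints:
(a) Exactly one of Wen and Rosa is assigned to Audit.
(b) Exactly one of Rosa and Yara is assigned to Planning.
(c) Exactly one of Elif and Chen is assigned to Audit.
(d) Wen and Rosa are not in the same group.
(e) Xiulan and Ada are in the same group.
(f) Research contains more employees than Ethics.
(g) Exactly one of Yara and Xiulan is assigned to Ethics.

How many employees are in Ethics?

1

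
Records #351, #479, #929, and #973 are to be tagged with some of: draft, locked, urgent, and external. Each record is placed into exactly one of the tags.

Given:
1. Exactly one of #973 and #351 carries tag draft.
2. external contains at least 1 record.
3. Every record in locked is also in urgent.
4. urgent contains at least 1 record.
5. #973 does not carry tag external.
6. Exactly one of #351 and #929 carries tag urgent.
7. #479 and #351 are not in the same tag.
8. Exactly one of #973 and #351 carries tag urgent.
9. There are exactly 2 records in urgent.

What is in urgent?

urgent = {#929, #973}

From (5): #973 ∉ external.
Suppose #351 ∈ urgent: no assignment then satisfies all the clues, so #351 ∉ urgent.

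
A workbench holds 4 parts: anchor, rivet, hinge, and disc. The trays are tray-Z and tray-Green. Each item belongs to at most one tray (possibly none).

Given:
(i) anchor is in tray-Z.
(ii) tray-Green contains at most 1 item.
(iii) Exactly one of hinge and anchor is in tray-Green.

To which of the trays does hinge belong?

hinge: tray-Green

From (i): anchor ∈ tray-Z.
(iii) (exactly one): hinge ∈ tray-Green.
(ii): tray-Green already has 1, so the rest are out.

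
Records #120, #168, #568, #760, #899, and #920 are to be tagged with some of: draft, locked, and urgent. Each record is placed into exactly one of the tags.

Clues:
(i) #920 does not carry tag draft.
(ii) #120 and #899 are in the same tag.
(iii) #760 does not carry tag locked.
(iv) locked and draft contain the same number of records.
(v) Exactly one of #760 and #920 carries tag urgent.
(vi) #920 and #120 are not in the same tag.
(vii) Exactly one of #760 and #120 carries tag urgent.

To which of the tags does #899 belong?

From (i): #920 ∉ draft.
From (iii): #760 ∉ locked.
Suppose #899 ∉ draft: no assignment then satisfies all the clues, so #899 ∈ draft.

#899: draft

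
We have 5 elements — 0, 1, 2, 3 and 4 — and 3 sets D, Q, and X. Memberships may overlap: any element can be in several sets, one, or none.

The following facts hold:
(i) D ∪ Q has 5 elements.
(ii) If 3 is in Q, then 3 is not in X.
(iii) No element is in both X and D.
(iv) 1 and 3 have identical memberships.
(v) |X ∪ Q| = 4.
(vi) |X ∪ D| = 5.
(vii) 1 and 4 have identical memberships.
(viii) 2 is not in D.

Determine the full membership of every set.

D = {0, 1, 3, 4}; Q = {1, 2, 3, 4}; X = {2}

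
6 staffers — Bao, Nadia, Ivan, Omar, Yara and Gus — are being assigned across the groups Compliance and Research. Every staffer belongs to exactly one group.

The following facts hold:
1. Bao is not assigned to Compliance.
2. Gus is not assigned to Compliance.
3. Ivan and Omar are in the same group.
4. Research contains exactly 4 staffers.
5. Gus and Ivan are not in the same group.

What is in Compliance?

From (1): Bao ∉ Compliance.
From (2): Gus ∉ Compliance.
Only one group left: Bao ∈ Research.
Only one group left: Gus ∈ Research.
(5): Ivan ∉ Research.
Only one group left: Ivan ∈ Compliance.
(3): Omar matches Ivan: Omar ∈ Compliance.
(4): only 4 candidates remain for Research, so all are in.

Compliance = {Ivan, Omar}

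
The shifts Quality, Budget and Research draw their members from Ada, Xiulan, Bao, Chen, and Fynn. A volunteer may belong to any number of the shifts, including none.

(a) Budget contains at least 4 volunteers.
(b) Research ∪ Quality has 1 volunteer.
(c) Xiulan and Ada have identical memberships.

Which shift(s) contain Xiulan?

Xiulan: Budget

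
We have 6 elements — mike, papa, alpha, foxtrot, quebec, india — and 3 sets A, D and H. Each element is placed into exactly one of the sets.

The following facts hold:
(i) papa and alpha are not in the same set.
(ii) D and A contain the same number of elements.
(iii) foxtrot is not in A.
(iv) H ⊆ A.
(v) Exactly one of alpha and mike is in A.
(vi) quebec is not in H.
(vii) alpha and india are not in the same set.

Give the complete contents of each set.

From (iii): foxtrot ∉ A.
From (vi): quebec ∉ H.
(iv) contrapositive: foxtrot ∉ H.
Only one set left: foxtrot ∈ D.
Suppose mike ∉ A: no assignment then satisfies all the clues, so mike ∈ A.

A = {india, mike, papa}; D = {alpha, foxtrot, quebec}; H = {}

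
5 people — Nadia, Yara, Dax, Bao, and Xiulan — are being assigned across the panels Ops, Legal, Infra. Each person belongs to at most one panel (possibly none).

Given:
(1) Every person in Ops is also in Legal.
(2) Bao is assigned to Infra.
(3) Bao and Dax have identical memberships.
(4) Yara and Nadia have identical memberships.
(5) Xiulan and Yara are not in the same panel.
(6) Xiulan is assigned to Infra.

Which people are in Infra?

Infra = {Bao, Dax, Xiulan}

From (2): Bao ∈ Infra.
From (6): Xiulan ∈ Infra.
(3): Dax matches Bao: Dax ∉ Ops.
(3): Dax matches Bao: Dax ∉ Legal.
(3): Dax matches Bao: Dax ∈ Infra.
(5): Yara ∉ Infra.
(4): Nadia matches Yara: Nadia ∉ Infra.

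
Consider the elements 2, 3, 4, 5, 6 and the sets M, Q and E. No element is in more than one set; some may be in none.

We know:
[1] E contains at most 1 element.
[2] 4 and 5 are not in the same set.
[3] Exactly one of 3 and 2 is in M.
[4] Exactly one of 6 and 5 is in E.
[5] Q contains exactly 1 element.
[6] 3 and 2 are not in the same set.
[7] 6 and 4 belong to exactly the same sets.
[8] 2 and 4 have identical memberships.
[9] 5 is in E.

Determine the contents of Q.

From (9): 5 ∈ E.
(1): E already has 1, so the rest are out.
Suppose 2 ∈ Q: no assignment then satisfies all the clues, so 2 ∉ Q.

Q = {3}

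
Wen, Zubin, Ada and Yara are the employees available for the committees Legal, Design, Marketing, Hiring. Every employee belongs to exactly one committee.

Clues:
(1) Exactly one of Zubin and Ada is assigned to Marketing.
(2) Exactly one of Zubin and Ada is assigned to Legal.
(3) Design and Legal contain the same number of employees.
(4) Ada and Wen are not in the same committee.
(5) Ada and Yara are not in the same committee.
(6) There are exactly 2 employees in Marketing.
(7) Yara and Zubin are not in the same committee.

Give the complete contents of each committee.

Legal = {Ada}; Design = {Yara}; Marketing = {Wen, Zubin}; Hiring = {}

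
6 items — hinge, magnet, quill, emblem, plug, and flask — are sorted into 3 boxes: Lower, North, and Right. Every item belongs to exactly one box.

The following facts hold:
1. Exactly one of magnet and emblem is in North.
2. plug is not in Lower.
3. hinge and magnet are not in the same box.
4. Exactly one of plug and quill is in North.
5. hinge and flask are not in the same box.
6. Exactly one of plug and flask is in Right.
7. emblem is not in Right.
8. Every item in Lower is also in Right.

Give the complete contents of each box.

Lower = {}; North = {emblem, hinge, plug}; Right = {flask, magnet, quill}

From (2): plug ∉ Lower.
From (7): emblem ∉ Right.
(8) contrapositive: emblem ∉ Lower.
Only one box left: emblem ∈ North.
(1) (exactly one): magnet ∉ North.
Suppose hinge ∈ Lower: no assignment then satisfies all the clues, so hinge ∉ Lower.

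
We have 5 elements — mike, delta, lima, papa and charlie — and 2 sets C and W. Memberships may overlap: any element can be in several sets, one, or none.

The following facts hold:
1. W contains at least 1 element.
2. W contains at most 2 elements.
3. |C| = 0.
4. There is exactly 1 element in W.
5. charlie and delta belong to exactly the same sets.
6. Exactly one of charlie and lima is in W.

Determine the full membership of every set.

C = {}; W = {lima}

(3): C already has 0, so the rest are out.
Suppose mike ∈ W: no assignment then satisfies all the clues, so mike ∉ W.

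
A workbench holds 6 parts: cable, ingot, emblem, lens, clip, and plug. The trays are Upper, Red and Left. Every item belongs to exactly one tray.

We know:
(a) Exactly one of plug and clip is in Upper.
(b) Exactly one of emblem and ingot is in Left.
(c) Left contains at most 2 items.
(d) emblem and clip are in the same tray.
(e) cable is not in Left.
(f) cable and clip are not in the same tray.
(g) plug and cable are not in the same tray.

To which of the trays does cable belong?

cable: Red

From (e): cable ∉ Left.
Suppose cable ∈ Upper: no assignment then satisfies all the clues, so cable ∉ Upper.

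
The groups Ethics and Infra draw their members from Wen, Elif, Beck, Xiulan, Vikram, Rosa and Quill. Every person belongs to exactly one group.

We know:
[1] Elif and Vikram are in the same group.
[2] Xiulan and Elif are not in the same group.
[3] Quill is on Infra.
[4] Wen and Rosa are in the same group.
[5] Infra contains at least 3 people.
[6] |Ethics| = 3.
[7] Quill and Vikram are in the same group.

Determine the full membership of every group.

From (3): Quill ∈ Infra.
(7): Vikram matches Quill: Vikram ∉ Ethics.
(7): Vikram matches Quill: Vikram ∈ Infra.
(1): Elif matches Vikram: Elif ∉ Ethics.
(1): Elif matches Vikram: Elif ∈ Infra.
(2): Xiulan ∉ Infra.
Only one group left: Xiulan ∈ Ethics.
Suppose Wen ∉ Ethics: no assignment then satisfies all the clues, so Wen ∈ Ethics.

Ethics = {Rosa, Wen, Xiulan}; Infra = {Beck, Elif, Quill, Vikram}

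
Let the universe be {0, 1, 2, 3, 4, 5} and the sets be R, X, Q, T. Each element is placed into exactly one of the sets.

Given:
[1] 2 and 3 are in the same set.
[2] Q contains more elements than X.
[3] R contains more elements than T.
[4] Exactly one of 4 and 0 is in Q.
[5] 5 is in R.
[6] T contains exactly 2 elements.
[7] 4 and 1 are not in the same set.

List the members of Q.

Q = {4}

From (5): 5 ∈ R.
Suppose 0 ∈ Q: no assignment then satisfies all the clues, so 0 ∉ Q.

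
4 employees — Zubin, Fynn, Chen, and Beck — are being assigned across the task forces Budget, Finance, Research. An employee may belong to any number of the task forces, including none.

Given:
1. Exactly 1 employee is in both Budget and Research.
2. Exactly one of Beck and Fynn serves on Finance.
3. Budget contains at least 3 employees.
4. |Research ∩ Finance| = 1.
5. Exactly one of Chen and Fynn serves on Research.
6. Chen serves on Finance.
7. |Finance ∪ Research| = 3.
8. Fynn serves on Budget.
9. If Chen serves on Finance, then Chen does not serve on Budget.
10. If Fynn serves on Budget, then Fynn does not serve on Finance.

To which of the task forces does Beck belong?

From (6): Chen ∈ Finance.
From (8): Fynn ∈ Budget.
(9): Chen ∉ Budget.
(10): Fynn ∉ Finance.
(2) (exactly one): Beck ∈ Finance.
(3): only 3 candidates remain for Budget, so all are in.
Suppose Beck ∈ Research: no assignment then satisfies all the clues, so Beck ∉ Research.

Beck: Budget, Finance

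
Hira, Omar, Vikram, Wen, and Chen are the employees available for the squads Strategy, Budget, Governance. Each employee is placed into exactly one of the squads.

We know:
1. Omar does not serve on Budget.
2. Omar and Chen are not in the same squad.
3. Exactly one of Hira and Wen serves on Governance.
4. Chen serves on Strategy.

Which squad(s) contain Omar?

Omar: Governance

From (1): Omar ∉ Budget.
From (4): Chen ∈ Strategy.
(2): Omar ∉ Strategy.
Only one squad left: Omar ∈ Governance.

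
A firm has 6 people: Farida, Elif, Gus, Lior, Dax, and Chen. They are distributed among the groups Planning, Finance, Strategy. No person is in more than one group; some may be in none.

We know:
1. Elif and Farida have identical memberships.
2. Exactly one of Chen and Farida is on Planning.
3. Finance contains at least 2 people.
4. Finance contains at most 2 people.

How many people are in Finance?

2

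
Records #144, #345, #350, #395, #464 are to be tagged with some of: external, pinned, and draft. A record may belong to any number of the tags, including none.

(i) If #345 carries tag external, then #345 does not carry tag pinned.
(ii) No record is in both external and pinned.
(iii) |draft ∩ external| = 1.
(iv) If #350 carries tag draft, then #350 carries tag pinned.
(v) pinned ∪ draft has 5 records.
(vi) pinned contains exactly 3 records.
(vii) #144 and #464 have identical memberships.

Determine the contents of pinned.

pinned = {#144, #350, #464}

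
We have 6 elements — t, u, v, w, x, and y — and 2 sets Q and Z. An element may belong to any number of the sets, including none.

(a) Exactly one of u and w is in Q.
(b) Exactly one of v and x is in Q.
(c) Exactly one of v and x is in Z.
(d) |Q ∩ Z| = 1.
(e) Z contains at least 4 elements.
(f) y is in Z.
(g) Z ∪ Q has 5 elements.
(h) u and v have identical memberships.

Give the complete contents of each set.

Q = {w, x}; Z = {u, v, w, y}

From (f): y ∈ Z.
Suppose t ∈ Q: no assignment then satisfies all the clues, so t ∉ Q.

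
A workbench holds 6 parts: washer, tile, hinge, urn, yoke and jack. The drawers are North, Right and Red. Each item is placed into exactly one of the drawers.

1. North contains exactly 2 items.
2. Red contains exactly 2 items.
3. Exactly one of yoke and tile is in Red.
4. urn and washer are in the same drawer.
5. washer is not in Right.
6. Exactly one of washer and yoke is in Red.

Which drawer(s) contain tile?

From (5): washer ∉ Right.
(4): urn matches washer: urn ∉ Right.
Suppose tile ∈ North: no assignment then satisfies all the clues, so tile ∉ North.

tile: Right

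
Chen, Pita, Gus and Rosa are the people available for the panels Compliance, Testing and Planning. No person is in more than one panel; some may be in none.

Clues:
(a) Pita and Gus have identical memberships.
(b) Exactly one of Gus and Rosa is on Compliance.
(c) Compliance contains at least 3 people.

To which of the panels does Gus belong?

Gus: Compliance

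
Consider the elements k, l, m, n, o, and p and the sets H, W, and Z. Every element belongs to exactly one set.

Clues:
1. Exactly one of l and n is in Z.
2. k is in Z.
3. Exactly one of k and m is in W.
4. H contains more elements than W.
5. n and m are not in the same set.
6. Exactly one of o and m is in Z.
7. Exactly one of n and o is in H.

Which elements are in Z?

Z = {k, l, o}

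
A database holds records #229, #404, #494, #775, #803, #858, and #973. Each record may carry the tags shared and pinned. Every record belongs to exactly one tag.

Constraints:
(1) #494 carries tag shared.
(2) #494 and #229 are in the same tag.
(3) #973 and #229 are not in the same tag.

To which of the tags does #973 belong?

#973: pinned

From (1): #494 ∈ shared.
(2): #229 matches #494: #229 ∈ shared.
(3): #973 ∉ shared.
Only one tag left: #973 ∈ pinned.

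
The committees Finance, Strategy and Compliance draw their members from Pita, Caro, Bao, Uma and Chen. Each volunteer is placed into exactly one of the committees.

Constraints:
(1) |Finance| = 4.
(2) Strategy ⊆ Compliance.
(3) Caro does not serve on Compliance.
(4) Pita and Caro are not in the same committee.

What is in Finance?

Finance = {Bao, Caro, Chen, Uma}

From (3): Caro ∉ Compliance.
(2) contrapositive: Caro ∉ Strategy.
Only one committee left: Caro ∈ Finance.
(4): Pita ∉ Finance.
(1): only 4 candidates remain for Finance, so all are in.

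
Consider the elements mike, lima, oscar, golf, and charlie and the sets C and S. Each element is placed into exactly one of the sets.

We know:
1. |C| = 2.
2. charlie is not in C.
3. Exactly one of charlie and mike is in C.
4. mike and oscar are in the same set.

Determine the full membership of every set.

From (2): charlie ∉ C.
(3) (exactly one): mike ∈ C.
(4): oscar matches mike: oscar ∈ C.
Only one set left: charlie ∈ S.
(1): C already has 2, so the rest are out.
Only one set left: lima ∈ S.
Only one set left: golf ∈ S.

C = {mike, oscar}; S = {charlie, golf, lima}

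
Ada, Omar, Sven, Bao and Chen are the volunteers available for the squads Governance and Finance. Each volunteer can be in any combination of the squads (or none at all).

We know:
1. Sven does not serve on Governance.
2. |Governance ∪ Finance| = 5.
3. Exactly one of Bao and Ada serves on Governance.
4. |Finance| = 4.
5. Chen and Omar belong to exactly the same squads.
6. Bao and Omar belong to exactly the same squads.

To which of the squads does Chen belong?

Chen: Finance

From (1): Sven ∉ Governance.
Suppose Chen ∈ Governance: no assignment then satisfies all the clues, so Chen ∉ Governance.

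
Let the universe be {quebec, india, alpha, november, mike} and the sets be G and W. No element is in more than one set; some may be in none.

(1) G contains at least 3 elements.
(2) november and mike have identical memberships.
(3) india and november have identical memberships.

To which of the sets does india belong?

india: G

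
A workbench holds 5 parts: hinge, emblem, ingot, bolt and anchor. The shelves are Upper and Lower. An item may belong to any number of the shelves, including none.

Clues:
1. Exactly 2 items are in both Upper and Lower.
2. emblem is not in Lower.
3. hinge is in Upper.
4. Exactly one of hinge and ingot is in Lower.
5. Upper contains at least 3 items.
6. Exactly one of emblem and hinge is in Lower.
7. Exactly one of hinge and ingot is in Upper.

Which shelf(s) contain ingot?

ingot: none

From (2): emblem ∉ Lower.
From (3): hinge ∈ Upper.
(6) (exactly one): hinge ∈ Lower.
(7) (exactly one): ingot ∉ Upper.
(4) (exactly one): ingot ∉ Lower.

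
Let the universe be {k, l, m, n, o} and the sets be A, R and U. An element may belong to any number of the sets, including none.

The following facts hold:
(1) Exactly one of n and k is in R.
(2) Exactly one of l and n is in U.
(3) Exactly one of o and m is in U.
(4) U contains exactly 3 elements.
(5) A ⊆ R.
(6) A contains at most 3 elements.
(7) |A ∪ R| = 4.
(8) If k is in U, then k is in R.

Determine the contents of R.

R = {k, l, m, o}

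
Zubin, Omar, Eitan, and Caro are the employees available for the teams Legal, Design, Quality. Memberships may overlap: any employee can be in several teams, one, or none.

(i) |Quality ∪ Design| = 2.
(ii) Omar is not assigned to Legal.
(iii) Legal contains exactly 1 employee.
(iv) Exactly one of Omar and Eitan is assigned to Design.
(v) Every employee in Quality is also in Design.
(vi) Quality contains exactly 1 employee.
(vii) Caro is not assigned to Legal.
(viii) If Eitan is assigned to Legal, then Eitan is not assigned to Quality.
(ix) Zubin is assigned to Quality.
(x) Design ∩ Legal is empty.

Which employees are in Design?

From (ii): Omar ∉ Legal.
From (vii): Caro ∉ Legal.
From (ix): Zubin ∈ Quality.
(v) with Zubin ∈ Quality: Zubin ∈ Design.
(vi): Quality already has 1, so the rest are out.
(x) (disjoint): Zubin ∉ Legal.
(iii): only 1 candidates remain for Legal, so all are in.
(x) (disjoint): Eitan ∉ Design.
(iv) (exactly one): Omar ∈ Design.
Suppose Caro ∈ Design: no assignment then satisfies all the clues, so Caro ∉ Design.

Design = {Omar, Zubin}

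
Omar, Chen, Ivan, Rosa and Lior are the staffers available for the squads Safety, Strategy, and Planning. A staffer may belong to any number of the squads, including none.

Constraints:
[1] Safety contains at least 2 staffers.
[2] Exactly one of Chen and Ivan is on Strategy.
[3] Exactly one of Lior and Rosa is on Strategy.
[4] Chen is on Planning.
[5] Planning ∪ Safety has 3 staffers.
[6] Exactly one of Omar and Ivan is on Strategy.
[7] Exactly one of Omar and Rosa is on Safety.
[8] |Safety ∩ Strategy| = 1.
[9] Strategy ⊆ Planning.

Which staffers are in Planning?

Planning = {Chen, Ivan, Rosa}

From (4): Chen ∈ Planning.
Suppose Omar ∈ Planning: no assignment then satisfies all the clues, so Omar ∉ Planning.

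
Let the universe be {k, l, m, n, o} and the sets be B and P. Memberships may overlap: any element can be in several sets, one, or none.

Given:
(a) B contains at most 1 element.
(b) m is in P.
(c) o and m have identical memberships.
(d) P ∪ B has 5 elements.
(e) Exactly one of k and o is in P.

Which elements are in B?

B = {k}

From (b): m ∈ P.
(c): o matches m: o ∈ P.
(e) (exactly one): k ∉ P.
Suppose k ∉ B: no assignment then satisfies all the clues, so k ∈ B.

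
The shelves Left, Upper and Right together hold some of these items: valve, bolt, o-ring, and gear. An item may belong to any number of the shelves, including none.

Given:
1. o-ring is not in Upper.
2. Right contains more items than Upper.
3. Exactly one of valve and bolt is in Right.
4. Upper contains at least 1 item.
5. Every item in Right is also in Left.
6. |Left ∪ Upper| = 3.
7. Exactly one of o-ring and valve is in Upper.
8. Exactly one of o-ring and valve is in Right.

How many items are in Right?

2

From (1): o-ring ∉ Upper.
(7) (exactly one): valve ∈ Upper.
Suppose bolt ∈ Upper: no assignment then satisfies all the clues, so bolt ∉ Upper.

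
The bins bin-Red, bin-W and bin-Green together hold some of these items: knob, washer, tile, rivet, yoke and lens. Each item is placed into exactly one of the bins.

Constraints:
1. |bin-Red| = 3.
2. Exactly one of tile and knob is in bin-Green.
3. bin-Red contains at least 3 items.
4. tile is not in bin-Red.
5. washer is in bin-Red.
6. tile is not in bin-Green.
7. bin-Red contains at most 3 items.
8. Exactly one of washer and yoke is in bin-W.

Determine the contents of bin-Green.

bin-Green = {knob}

From (4): tile ∉ bin-Red.
From (5): washer ∈ bin-Red.
From (6): tile ∉ bin-Green.
(2) (exactly one): knob ∈ bin-Green.
(8) (exactly one): yoke ∈ bin-W.
Only one bin left: tile ∈ bin-W.
(1): only 3 candidates remain for bin-Red, so all are in.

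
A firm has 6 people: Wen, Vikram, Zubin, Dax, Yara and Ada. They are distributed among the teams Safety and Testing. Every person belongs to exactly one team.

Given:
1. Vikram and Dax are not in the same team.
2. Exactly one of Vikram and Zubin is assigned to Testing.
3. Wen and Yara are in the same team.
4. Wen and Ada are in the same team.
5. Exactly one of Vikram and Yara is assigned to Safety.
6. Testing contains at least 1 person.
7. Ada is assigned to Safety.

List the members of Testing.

From (7): Ada ∈ Safety.
(4): Wen matches Ada: Wen ∈ Safety.
(3): Yara matches Wen: Yara ∈ Safety.
(5) (exactly one): Vikram ∉ Safety.
Only one team left: Vikram ∈ Testing.
(1): Dax ∉ Testing.
(2) (exactly one): Zubin ∉ Testing.
Only one team left: Zubin ∈ Safety.
Only one team left: Dax ∈ Safety.

Testing = {Vikram}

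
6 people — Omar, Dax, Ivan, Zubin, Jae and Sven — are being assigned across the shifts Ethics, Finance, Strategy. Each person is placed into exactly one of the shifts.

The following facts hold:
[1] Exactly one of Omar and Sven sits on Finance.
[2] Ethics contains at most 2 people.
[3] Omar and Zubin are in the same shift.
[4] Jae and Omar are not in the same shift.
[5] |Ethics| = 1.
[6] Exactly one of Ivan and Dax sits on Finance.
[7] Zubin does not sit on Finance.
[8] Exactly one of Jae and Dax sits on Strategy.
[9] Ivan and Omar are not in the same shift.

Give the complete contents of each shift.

Ethics = {Jae}; Finance = {Ivan, Sven}; Strategy = {Dax, Omar, Zubin}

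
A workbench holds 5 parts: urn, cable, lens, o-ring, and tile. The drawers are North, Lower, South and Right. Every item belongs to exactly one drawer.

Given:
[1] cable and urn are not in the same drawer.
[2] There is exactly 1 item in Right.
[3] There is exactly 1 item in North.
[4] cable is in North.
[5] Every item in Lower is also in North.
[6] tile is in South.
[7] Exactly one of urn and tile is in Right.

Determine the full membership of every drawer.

From (4): cable ∈ North.
From (6): tile ∈ South.
(1): urn ∉ North.
(3): North already has 1, so the rest are out.
(5) contrapositive: urn ∉ Lower.
(5) contrapositive: lens ∉ Lower.
(5) contrapositive: o-ring ∉ Lower.
(7) (exactly one): urn ∈ Right.
(2): Right already has 1, so the rest are out.
Only one drawer left: lens ∈ South.
Only one drawer left: o-ring ∈ South.

North = {cable}; Lower = {}; South = {lens, o-ring, tile}; Right = {urn}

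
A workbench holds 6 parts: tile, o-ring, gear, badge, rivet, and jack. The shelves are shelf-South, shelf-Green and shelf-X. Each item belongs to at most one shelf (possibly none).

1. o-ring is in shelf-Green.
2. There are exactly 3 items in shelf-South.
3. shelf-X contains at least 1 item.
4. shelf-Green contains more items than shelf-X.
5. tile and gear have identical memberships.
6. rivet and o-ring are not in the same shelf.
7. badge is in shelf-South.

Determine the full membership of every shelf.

From (1): o-ring ∈ shelf-Green.
From (7): badge ∈ shelf-South.
(6): rivet ∉ shelf-Green.
Suppose tile ∉ shelf-South: no assignment then satisfies all the clues, so tile ∈ shelf-South.

shelf-South = {badge, gear, tile}; shelf-Green = {jack, o-ring}; shelf-X = {rivet}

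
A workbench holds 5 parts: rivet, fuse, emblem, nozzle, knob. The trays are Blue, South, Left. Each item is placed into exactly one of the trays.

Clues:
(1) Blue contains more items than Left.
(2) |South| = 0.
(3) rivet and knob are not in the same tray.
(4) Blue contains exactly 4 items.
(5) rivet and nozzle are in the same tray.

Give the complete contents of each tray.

Blue = {emblem, fuse, nozzle, rivet}; South = {}; Left = {knob}

(2): South already has 0, so the rest are out.
Suppose rivet ∉ Blue: no assignment then satisfies all the clues, so rivet ∈ Blue.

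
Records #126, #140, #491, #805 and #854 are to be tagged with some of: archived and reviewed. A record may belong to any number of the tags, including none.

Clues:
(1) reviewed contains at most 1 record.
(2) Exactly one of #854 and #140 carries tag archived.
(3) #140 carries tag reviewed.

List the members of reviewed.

From (3): #140 ∈ reviewed.
(1): reviewed already has 1, so the rest are out.

reviewed = {#140}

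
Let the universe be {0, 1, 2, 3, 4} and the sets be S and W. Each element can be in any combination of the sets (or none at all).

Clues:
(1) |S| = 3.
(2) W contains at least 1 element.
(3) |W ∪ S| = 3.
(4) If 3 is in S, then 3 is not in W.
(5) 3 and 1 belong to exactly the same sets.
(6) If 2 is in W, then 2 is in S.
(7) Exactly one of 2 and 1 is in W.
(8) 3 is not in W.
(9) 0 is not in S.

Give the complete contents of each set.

S = {1, 2, 3}; W = {2}

From (8): 3 ∉ W.
From (9): 0 ∉ S.
(5): 1 matches 3: 1 ∉ W.
(7) (exactly one): 2 ∈ W.
(6): 2 ∈ S.
Suppose 0 ∈ W: no assignment then satisfies all the clues, so 0 ∉ W.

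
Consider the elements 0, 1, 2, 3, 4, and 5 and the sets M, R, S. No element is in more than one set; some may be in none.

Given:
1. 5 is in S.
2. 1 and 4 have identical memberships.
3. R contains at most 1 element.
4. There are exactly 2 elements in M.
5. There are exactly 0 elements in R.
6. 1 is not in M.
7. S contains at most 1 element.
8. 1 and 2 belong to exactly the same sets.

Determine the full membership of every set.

From (1): 5 ∈ S.
From (6): 1 ∉ M.
(2): 4 matches 1: 4 ∉ M.
(5): R already has 0, so the rest are out.
(7): S already has 1, so the rest are out.
(8): 2 matches 1: 2 ∉ M.
(4): only 2 candidates remain for M, so all are in.

M = {0, 3}; R = {}; S = {5}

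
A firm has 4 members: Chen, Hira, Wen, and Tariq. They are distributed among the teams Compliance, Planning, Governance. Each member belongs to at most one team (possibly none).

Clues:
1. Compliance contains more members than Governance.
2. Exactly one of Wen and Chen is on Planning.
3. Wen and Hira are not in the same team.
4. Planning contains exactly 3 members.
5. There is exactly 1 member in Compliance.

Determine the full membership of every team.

Compliance = {Wen}; Planning = {Chen, Hira, Tariq}; Governance = {}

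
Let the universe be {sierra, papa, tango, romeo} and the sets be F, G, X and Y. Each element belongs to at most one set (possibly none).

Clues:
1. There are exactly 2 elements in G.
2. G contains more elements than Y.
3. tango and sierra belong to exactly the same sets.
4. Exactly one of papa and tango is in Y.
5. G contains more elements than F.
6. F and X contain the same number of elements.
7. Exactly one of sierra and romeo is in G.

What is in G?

G = {sierra, tango}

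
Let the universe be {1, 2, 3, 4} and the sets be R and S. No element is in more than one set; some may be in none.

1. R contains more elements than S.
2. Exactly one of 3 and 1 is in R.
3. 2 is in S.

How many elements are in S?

1

From (3): 2 ∈ S.
Suppose 1 ∈ S: no assignment then satisfies all the clues, so 1 ∉ S.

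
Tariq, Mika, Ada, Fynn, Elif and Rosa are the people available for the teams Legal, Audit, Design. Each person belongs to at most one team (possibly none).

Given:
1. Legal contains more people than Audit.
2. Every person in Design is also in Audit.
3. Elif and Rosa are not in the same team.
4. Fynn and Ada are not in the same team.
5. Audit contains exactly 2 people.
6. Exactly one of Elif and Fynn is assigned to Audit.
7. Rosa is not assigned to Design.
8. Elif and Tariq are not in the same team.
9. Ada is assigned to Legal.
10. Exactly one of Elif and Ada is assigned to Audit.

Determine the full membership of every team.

Legal = {Ada, Rosa, Tariq}; Audit = {Elif, Mika}; Design = {}

From (7): Rosa ∉ Design.
From (9): Ada ∈ Legal.
(4): Fynn ∉ Legal.
(10) (exactly one): Elif ∈ Audit.
(3): Rosa ∉ Audit.
(6) (exactly one): Fynn ∉ Audit.
(8): Tariq ∉ Audit.
(2) contrapositive: Tariq ∉ Design.
(2) contrapositive: Fynn ∉ Design.
(5): only 2 candidates remain for Audit, so all are in.
Suppose Tariq ∉ Legal: no assignment then satisfies all the clues, so Tariq ∈ Legal.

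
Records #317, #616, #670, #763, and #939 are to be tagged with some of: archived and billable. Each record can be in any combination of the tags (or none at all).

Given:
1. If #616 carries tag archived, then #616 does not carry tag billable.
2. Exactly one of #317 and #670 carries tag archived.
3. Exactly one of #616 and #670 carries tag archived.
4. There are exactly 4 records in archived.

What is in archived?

archived = {#317, #616, #763, #939}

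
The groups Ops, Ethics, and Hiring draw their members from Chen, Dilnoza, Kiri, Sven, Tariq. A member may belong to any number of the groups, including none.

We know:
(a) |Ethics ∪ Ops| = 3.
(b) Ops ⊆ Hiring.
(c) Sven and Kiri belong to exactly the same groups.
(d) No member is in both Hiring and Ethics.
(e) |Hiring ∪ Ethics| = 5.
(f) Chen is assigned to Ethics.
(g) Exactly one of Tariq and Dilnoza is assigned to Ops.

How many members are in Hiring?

3

From (f): Chen ∈ Ethics.
(d) (disjoint): Chen ∉ Hiring.
(b) contrapositive: Chen ∉ Ops.
Suppose Kiri ∈ Ops: no assignment then satisfies all the clues, so Kiri ∉ Ops.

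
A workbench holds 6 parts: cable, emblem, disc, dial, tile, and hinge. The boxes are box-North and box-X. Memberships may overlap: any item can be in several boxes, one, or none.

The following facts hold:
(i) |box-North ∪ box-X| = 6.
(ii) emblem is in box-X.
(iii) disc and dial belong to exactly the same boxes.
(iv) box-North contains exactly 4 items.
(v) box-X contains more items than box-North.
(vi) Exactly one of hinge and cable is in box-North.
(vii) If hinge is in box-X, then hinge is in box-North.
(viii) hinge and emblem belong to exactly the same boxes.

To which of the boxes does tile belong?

tile: box-X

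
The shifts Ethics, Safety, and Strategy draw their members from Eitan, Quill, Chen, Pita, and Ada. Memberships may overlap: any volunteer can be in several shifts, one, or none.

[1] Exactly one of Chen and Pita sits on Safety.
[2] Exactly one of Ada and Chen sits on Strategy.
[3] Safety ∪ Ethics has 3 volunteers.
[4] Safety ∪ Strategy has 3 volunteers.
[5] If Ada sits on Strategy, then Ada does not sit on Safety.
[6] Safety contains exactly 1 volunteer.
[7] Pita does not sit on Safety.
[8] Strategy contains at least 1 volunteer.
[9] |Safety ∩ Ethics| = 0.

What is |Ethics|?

2

From (7): Pita ∉ Safety.
(1) (exactly one): Chen ∈ Safety.
(6): Safety already has 1, so the rest are out.
Suppose Chen ∈ Ethics: no assignment then satisfies all the clues, so Chen ∉ Ethics.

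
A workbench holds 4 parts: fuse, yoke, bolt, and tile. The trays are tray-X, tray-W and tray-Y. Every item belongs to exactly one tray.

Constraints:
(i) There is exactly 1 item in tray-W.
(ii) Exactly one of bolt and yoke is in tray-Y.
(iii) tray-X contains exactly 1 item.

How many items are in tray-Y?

2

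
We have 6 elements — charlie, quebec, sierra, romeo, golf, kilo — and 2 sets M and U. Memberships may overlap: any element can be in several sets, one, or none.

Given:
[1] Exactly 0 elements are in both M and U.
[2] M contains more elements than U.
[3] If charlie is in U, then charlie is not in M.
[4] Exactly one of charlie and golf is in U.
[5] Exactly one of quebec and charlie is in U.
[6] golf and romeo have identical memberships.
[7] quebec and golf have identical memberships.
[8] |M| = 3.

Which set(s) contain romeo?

romeo: M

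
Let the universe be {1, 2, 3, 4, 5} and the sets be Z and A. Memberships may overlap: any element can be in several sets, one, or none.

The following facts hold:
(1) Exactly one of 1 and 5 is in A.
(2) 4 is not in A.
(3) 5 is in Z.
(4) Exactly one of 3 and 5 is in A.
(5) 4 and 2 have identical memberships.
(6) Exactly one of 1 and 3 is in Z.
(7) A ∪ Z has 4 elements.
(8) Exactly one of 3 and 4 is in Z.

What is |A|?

1

From (2): 4 ∉ A.
From (3): 5 ∈ Z.
(5): 2 matches 4: 2 ∉ A.
Suppose 1 ∉ Z: no assignment then satisfies all the clues, so 1 ∈ Z.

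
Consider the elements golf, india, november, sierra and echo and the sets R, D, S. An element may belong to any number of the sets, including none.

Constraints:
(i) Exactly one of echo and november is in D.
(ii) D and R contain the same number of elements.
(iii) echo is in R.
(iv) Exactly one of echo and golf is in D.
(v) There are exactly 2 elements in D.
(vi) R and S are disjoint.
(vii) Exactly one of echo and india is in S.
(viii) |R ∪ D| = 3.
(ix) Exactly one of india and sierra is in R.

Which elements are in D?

D = {echo, india}

From (iii): echo ∈ R.
(vi) (disjoint): echo ∉ S.
(vii) (exactly one): india ∈ S.
(vi) (disjoint): india ∉ R.
(ix) (exactly one): sierra ∈ R.
(vi) (disjoint): sierra ∉ S.
Suppose golf ∈ D: no assignment then satisfies all the clues, so golf ∉ D.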